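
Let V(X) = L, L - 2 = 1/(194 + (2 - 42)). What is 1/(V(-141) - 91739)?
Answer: -154/14127497 ≈ -1.0901e-5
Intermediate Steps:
L = 309/154 (L = 2 + 1/(194 + (2 - 42)) = 2 + 1/(194 - 40) = 2 + 1/154 = 309/154 ≈ 2.0065)
V(X) = 309/154
1/(V(-141) - 91739) = 1/(309/154 - 91739) = 1/(-14127497/154) = -154/14127497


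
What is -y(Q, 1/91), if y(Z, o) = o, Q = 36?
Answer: -1/91 ≈ -0.010989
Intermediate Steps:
-y(Q, 1/91) = -1/91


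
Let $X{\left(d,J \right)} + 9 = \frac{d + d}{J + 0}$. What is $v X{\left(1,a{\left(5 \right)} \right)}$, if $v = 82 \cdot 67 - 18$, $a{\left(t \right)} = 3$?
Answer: $- \frac{136900}{3} \approx -45633.0$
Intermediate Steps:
$X{\left(d,J \right)} = -9 + \frac{2 d}{J}$ ($X{\left(d,J \right)} = -9 + \frac{d + d}{J + 0} = -9 + \frac{2 d}{J}$)
$v = 5476$ ($v = 5494 - 18 = 5476$)
$v X{\left(1,a{\left(5 \right)} \right)} = 5476 \left(-9 + 2 \cdot 1 \cdot \frac{1}{3}\right) = 5476 \left(-9 + \frac{2}{3}\right) = 5476 \left(- \frac{25}{3}\right) = - \frac{136900}{3}$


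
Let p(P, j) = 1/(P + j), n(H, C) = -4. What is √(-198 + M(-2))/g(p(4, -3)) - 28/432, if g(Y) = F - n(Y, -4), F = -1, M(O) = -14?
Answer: -7/108 + 2*I*√53/3 ≈ -0.064815 + 4.8534*I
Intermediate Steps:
g(Y) = 3 (g(Y) = -1 - 1*(-4) = -1 + 4 = 3)
√(-198 + M(-2))/g(p(4, -3)) - 28/432 = √(-198 - 14)/3 - 28/432 = √(-212)/3 - 28*1/432 = (2*I*√53)/3 - 7/108 = 2*I*√53/3 - 7/108 = -7/108 + 2*I*√53/3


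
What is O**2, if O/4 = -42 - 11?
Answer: 44944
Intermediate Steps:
O = -212 (O = 4*(-42 - 11) = 4*(-53) = -212)
O**2 = (-212)**2 = 44944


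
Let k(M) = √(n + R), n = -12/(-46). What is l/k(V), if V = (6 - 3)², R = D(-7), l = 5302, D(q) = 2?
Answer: 2651*√299/13 ≈ 3526.2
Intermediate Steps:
R = 2
V = 9 (V = 3² = 9)
n = 6/23 (n = -12*(-1/46) = 6/23 ≈ 0.26087)
k(M) = 2*√299/23 (k(M) = √(6/23 + 2) = √(52/23) = 2*√299/23)
l/k(V) = 5302/((2*√299/23)) = 5302*(√299/26) = 2651*√299/13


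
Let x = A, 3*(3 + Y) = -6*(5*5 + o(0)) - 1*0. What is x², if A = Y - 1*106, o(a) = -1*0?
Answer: 25281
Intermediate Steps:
o(a) = 0
Y = -53 (Y = -3 + (-6*(5*5 + 0) - 1*0)/3 = -3 + (-6*(25 + 0) + 0)/3 = -3 + (-6*25 + 0)/3 = -3 + (-150 + 0)/3 = -3 + (⅓)*(-150) = -3 - 50 = -53)
A = -159 (A = -53 - 1*106 = -53 - 106 = -159)
x = -159
x² = (-159)² = 25281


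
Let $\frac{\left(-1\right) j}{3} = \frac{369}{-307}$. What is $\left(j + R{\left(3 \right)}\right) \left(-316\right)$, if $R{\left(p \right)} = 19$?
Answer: $- \frac{2193040}{307} \approx -7143.5$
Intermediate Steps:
$j = \frac{1107}{307}$ ($j = - 3 \frac{369}{-307} = - 3 \cdot 369 \left(- \frac{1}{307}\right) = \left(-3\right) \left(- \frac{369}{307}\right) = \frac{1107}{307} \approx 3.6059$)
$\left(j + R{\left(3 \right)}\right) \left(-316\right) = \left(\frac{1107}{307} + 19\right) \left(-316\right) = \frac{6940}{307} \left(-316\right) = - \frac{2193040}{307}$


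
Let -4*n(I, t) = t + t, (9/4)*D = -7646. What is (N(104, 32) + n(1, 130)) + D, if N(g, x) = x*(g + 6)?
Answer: 511/9 ≈ 56.778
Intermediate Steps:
D = -30584/9 (D = (4/9)*(-7646) = -30584/9 ≈ -3398.2)
n(I, t) = -t/2 (n(I, t) = -(t + t)/4 = -t/2)
N(g, x) = x*(6 + g)
(N(104, 32) + n(1, 130)) + D = (32*(6 + 104) - ½*130) - 30584/9 = (32*110 - 65) - 30584/9 = (3520 - 65) - 30584/9 = 3455 - 30584/9 = 511/9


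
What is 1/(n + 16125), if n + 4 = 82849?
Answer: 1/98970 ≈ 1.0104e-5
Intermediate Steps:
n = 82845 (n = -4 + 82849 = 82845)
1/(n + 16125) = 1/(82845 + 16125) = 1/98970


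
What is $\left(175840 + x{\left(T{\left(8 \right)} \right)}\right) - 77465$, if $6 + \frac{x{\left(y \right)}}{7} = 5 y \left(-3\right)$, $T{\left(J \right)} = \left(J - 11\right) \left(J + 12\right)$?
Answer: $104633$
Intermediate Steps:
$T{\left(J \right)} = \left(-11 + J\right) \left(12 + J\right)$
$x{\left(y \right)} = -42 - 105 y$ ($x{\left(y \right)} = -42 + 7 \cdot 5 y \left(-3\right) = -42 + 7 \left(- 15 y\right) = -42 - 105 y$)
$\left(175840 + x{\left(T{\left(8 \right)} \right)}\right) - 77465 = \left(175840 - \left(42 + 105 \left(-132 + 8 + 8^{2}\right)\right)\right) - 77465 = \left(175840 - \left(42 + 105 \left(-132 + 8 + 64\right)\right)\right) - 77465 = \left(175840 - -6258\right) - 77465 = \left(175840 + \left(-42 + 6300\right)\right) - 77465 = \left(175840 + 6258\right) - 77465 = 182098 - 77465 = 104633$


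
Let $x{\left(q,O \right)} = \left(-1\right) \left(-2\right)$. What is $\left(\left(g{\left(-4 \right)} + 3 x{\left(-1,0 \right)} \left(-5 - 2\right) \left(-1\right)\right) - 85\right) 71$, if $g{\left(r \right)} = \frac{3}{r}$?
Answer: $- \frac{12425}{4} \approx -3106.3$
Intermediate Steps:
$x{\left(q,O \right)} = 2$
$\left(\left(g{\left(-4 \right)} + 3 x{\left(-1,0 \right)} \left(-5 - 2\right) \left(-1\right)\right) - 85\right) 71 = \left(\left(\frac{3}{-4} + 3 \cdot 2 \left(-5 - 2\right) \left(-1\right)\right) - 85\right) 71 = \left(\left(3 \left(- \frac{1}{4}\right) + 6 \left(\left(-7\right) \left(-1\right)\right)\right) - 85\right) 71 = \left(\left(- \frac{3}{4} + 6 \cdot 7\right) - 85\right) 71 = \left(\left(- \frac{3}{4} + 42\right) - 85\right) 71 = \left(\frac{165}{4} - 85\right) 71 = \left(- \frac{175}{4}\right) 71 = - \frac{12425}{4}$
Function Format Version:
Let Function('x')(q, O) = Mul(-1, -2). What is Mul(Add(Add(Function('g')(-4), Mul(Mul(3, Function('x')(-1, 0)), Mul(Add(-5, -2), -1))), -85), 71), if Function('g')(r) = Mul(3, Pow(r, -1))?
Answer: Rational(-12425, 4) ≈ -3106.3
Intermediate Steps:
Function('x')(q, O) = 2
Mul(Add(Add(Function('g')(-4), Mul(Mul(3, Function('x')(-1, 0)), Mul(Add(-5, -2), -1))), -85), 71) = Mul(Add(Add(Mul(3, Pow(-4, -1)), Mul(Mul(3, 2), Mul(Add(-5, -2), -1))), -85), 71) = Mul(Add(Add(Mul(3, Rational(-1, 4)), Mul(6, Mul(-7, -1))), -85), 71) = Mul(Add(Add(Rational(-3, 4), Mul(6, 7)), -85), 71) = Mul(Add(Add(Rational(-3, 4), 42), -85), 71) = Mul(Add(Rational(165, 4), -85), 71) = Mul(Rational(-175, 4), 71) = Rational(-12425, 4)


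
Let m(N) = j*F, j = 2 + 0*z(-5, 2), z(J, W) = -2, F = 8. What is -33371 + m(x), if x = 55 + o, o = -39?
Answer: -33355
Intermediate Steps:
j = 2 (j = 2 + 0*(-2) = 2 + 0 = 2)
x = 16 (x = 55 - 39 = 16)
m(N) = 16 (m(N) = 2*8 = 16)
-33371 + m(x) = -33371 + 16 = -33355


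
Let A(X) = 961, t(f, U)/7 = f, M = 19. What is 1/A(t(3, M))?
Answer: 1/961 ≈ 0.0010406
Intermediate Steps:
t(f, U) = 7*f
1/A(t(3, M)) = 1/961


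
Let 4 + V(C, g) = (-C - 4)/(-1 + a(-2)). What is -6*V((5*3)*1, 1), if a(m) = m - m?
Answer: -90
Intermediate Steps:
a(m) = 0
V(C, g) = C (V(C, g) = -4 + (-C - 4)/(-1 + 0) = -4 + (-4 - C)/(-1) = -4 + (-4 - C)*(-1) = -4 + (4 + C) = C)
-6*V((5*3)*1, 1) = -6*5*3 = -90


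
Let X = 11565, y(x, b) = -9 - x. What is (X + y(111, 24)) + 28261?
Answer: 39706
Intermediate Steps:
(X + y(111, 24)) + 28261 = (11565 + (-9 - 1*111)) + 28261 = (11565 + (-9 - 111)) + 28261 = (11565 - 120) + 28261 = 11445 + 28261 = 39706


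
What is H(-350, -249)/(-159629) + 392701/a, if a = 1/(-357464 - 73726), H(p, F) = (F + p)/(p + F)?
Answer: -27029778106305511/159629 ≈ -1.6933e+11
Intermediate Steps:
H(p, F) = 1 (H(p, F) = (F + p)/(F + p) = 1)
a = -1/431190 (a = 1/(-431190) = -1/431190 ≈ -2.3192e-6)
H(-350, -249)/(-159629) + 392701/a = 1/(-159629) + 392701/(-1/431190) = 1*(-1/159629) + 392701*(-431190) = -1/159629 - 169328744190 = -27029778106305511/159629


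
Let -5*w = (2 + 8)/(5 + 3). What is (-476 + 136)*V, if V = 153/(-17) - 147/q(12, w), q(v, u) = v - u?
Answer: 7140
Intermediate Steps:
w = -¼ (w = -(2 + 8)/(5*(5 + 3)) = -2/8 = -⅕*5/4 = -¼ ≈ -0.25000)
V = -21 (V = 153/(-17) - 147/(12 - 1*(-¼)) = 153*(-1/17) - 147/(12 + ¼) = -9 - 147/49/4 = -9 - 147*4/49 = -9 - 12 = -21)
(-476 + 136)*V = (-476 + 136)*(-21) = -340*(-21) = 7140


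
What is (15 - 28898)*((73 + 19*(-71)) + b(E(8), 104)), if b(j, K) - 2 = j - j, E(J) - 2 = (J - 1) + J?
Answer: 36796942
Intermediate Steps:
E(J) = 1 + 2*J (E(J) = 2 + ((J - 1) + J) = 2 + ((-1 + J) + J) = 2 + (-1 + 2*J) = 1 + 2*J)
b(j, K) = 2 (b(j, K) = 2 + (j - j) = 2 + 0 = 2)
(15 - 28898)*((73 + 19*(-71)) + b(E(8), 104)) = (15 - 28898)*((73 + 19*(-71)) + 2) = -28883*((73 - 1349) + 2) = -28883*(-1276 + 2) = -28883*(-1274) = 36796942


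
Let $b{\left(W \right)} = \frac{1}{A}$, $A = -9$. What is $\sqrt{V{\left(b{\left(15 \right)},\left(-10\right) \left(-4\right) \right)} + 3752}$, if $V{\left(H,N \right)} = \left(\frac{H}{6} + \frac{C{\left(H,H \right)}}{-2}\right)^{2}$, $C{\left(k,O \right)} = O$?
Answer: $\frac{\sqrt{2735209}}{27} \approx 61.254$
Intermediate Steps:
$b{\left(W \right)} = - \frac{1}{9}$ ($b{\left(W \right)} = \frac{1}{-9} = - \frac{1}{9}$)
$V{\left(H,N \right)} = \frac{H^{2}}{9}$ ($V{\left(H,N \right)} = \left(\frac{H}{6} + \frac{H}{-2}\right)^{2} = \left(H \frac{1}{6} + H \left(- \frac{1}{2}\right)\right)^{2} = \left(\frac{H}{6} - \frac{H}{2}\right)^{2} = \left(- \frac{H}{3}\right)^{2} = \frac{H^{2}}{9}$)
$\sqrt{V{\left(b{\left(15 \right)},\left(-10\right) \left(-4\right) \right)} + 3752} = \sqrt{\frac{\left(- \frac{1}{9}\right)^{2}}{9} + 3752} = \sqrt{\frac{1}{9} \cdot \frac{1}{81} + 3752} = \sqrt{\frac{1}{729} + 3752} = \sqrt{\frac{2735209}{729}} = \frac{\sqrt{2735209}}{27}$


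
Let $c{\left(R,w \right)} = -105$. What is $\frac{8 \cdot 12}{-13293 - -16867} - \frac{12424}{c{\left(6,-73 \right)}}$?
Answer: $\frac{22206728}{187635} \approx 118.35$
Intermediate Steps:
$\frac{8 \cdot 12}{-13293 - -16867} - \frac{12424}{c{\left(6,-73 \right)}} = \frac{8 \cdot 12}{-13293 - -16867} - \frac{12424}{-105} = \frac{96}{-13293 + 16867} - - \frac{12424}{105} = \frac{96}{3574} + \frac{12424}{105} = 96 \cdot \frac{1}{3574} + \frac{12424}{105} = \frac{48}{1787} + \frac{12424}{105} = \frac{22206728}{187635}$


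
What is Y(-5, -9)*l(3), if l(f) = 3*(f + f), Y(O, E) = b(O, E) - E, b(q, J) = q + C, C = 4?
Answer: 144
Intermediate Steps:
b(q, J) = 4 + q (b(q, J) = q + 4 = 4 + q)
Y(O, E) = 4 + O - E (Y(O, E) = (4 + O) - E = 4 + O - E)
l(f) = 6*f (l(f) = 3*(2*f) = 6*f)
Y(-5, -9)*l(3) = (4 - 5 - 1*(-9))*(6*3) = (4 - 5 + 9)*18 = 8*18 = 144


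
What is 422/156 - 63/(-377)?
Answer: 6497/2262 ≈ 2.8722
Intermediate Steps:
422/156 - 63/(-377) = 422*(1/156) - 63*(-1/377) = 211/78 + 63/377 = 6497/2262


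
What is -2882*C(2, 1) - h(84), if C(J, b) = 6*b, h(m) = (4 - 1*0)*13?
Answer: -17344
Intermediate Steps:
h(m) = 52 (h(m) = (4 + 0)*13 = 4*13 = 52)
-2882*C(2, 1) - h(84) = -17292 - 1*52 = -2882*6 - 52 = -17292 - 52 = -17344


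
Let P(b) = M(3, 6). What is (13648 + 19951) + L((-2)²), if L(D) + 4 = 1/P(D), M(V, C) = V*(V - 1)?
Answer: 201571/6 ≈ 33595.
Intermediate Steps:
M(V, C) = V*(-1 + V)
P(b) = 6 (P(b) = 3*(-1 + 3) = 3*2 = 6)
L(D) = -23/6 (L(D) = -4 + 1/6 = -4 + ⅙ = -23/6)
(13648 + 19951) + L((-2)²) = (13648 + 19951) - 23/6 = 33599 - 23/6 = 201571/6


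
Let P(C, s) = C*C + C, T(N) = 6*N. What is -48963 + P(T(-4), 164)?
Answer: -48411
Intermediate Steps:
P(C, s) = C + C² (P(C, s) = C² + C = C + C²)
-48963 + P(T(-4), 164) = -48963 + (6*(-4))*(1 + 6*(-4)) = -48963 - 24*(1 - 24) = -48963 - 24*(-23) = -48963 + 552 = -48411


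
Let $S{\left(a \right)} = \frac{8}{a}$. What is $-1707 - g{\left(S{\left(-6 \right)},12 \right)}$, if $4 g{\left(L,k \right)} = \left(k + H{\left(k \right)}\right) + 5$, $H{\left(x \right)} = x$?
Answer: $- \frac{6857}{4} \approx -1714.3$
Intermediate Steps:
$g{\left(L,k \right)} = \frac{5}{4} + \frac{k}{2}$ ($g{\left(L,k \right)} = \frac{\left(k + k\right) + 5}{4} = \frac{2 k + 5}{4} = \frac{5 + 2 k}{4} = \frac{5}{4} + \frac{k}{2}$)
$-1707 - g{\left(S{\left(-6 \right)},12 \right)} = -1707 - \left(\frac{5}{4} + \frac{1}{2} \cdot 12\right) = -1707 - \left(\frac{5}{4} + 6\right) = -1707 - \frac{29}{4} = - \frac{6857}{4}$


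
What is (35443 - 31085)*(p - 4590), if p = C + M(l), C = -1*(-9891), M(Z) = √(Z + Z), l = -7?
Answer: 23101758 + 4358*I*√14 ≈ 2.3102e+7 + 16306.0*I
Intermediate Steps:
M(Z) = √2*√Z (M(Z) = √(2*Z) = √2*√Z)
C = 9891
p = 9891 + I*√14 (p = 9891 + √2*√(-7) = 9891 + √2*(I*√7) = 9891 + I*√14 ≈ 9891.0 + 3.7417*I)
(35443 - 31085)*(p - 4590) = (35443 - 31085)*((9891 + I*√14) - 4590) = 4358*(5301 + I*√14) = 23101758 + 4358*I*√14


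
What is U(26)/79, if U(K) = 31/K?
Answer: 31/2054 ≈ 0.015093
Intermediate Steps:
U(26)/79 = (31/26)/79 = (31*(1/26))*(1/79) = (31/26)*(1/79) = 31/2054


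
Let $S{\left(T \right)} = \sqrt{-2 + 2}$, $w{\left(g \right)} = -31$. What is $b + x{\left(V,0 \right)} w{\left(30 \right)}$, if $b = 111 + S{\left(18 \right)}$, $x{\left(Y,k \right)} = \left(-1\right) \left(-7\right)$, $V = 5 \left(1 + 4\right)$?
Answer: $-106$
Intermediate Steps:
$V = 25$ ($V = 5 \cdot 5 = 25$)
$x{\left(Y,k \right)} = 7$
$S{\left(T \right)} = 0$ ($S{\left(T \right)} = \sqrt{0} = 0$)
$b = 111$ ($b = 111 + 0 = 111$)
$b + x{\left(V,0 \right)} w{\left(30 \right)} = 111 + 7 \left(-31\right) = 111 - 217 = -106$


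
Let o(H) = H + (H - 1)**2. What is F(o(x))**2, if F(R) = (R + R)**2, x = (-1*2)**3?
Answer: 454371856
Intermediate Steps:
x = -8 (x = (-2)**3 = -8)
o(H) = H + (-1 + H)**2
F(R) = 4*R**2 (F(R) = (2*R)**2 = 4*R**2)
F(o(x))**2 = (4*(-8 + (-1 - 8)**2)**2)**2 = (4*(-8 + (-9)**2)**2)**2 = (4*(-8 + 81)**2)**2 = (4*73**2)**2 = (4*5329)**2 = 21316**2 = 454371856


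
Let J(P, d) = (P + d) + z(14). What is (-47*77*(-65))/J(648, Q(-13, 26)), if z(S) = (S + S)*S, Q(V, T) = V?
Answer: 18095/79 ≈ 229.05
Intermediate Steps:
z(S) = 2*S**2 (z(S) = (2*S)*S = 2*S**2)
J(P, d) = 392 + P + d (J(P, d) = (P + d) + 2*14**2 = (P + d) + 2*196 = (P + d) + 392 = 392 + P + d)
(-47*77*(-65))/J(648, Q(-13, 26)) = (-47*77*(-65))/(392 + 648 - 13) = -3619*(-65)/1027 = 235235*(1/1027) = 18095/79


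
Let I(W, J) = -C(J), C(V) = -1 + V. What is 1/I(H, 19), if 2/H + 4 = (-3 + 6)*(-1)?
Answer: -1/18 ≈ -0.055556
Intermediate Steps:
H = -2/7 (H = 2/(-4 + (-3 + 6)*(-1)) = 2/(-4 + 3*(-1)) = 2/(-4 - 3) = 2/(-7) = 2*(-⅐) = -2/7 ≈ -0.28571)
I(W, J) = 1 - J (I(W, J) = -(-1 + J) = 1 - J)
1/I(H, 19) = 1/(1 - 1*19) = 1/(1 - 19) = 1/(-18) = -1/18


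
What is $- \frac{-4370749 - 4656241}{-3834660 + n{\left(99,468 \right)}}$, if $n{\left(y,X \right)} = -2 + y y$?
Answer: $- \frac{9026990}{3824861} \approx -2.3601$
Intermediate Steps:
$n{\left(y,X \right)} = -2 + y^{2}$
$- \frac{-4370749 - 4656241}{-3834660 + n{\left(99,468 \right)}} = - \frac{-4370749 - 4656241}{-3834660 - \left(2 - 99^{2}\right)} = - \frac{-9026990}{-3834660 + \left(-2 + 9801\right)} = - \frac{-9026990}{-3834660 + 9799} = - \frac{-9026990}{-3824861} = - \frac{\left(-9026990\right) \left(-1\right)}{3824861} = \left(-1\right) \frac{9026990}{3824861} = - \frac{9026990}{3824861}$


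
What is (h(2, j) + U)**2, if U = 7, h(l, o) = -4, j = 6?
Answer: 9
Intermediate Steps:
(h(2, j) + U)**2 = (-4 + 7)**2 = 3**2 = 9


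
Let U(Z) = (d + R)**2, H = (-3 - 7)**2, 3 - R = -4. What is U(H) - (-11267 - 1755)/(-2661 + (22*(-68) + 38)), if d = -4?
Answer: 24049/4119 ≈ 5.8386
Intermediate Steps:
R = 7 (R = 3 - 1*(-4) = 3 + 4 = 7)
H = 100 (H = (-10)**2 = 100)
U(Z) = 9 (U(Z) = (-4 + 7)**2 = 3**2 = 9)
U(H) - (-11267 - 1755)/(-2661 + (22*(-68) + 38)) = 9 - (-11267 - 1755)/(-2661 + (22*(-68) + 38)) = 9 - (-13022)/(-2661 + (-1496 + 38)) = 9 - (-13022)/(-2661 - 1458) = 9 - (-13022)/(-4119) = 9 - (-13022)*(-1)/4119 = 9 - 1*13022/4119 = 9 - 13022/4119 = 24049/4119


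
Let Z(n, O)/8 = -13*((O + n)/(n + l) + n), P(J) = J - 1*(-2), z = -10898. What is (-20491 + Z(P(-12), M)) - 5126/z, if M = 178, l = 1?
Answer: -286222832/16347 ≈ -17509.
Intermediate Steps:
P(J) = 2 + J (P(J) = J + 2 = 2 + J)
Z(n, O) = -104*n - 104*(O + n)/(1 + n) (Z(n, O) = 8*(-13*((O + n)/(n + 1) + n)) = 8*(-13*((O + n)/(1 + n) + n)) = 8*(-13*(n + (O + n)/(1 + n))) = 8*(-13*n - 13*(O + n)/(1 + n)) = -104*n - 104*(O + n)/(1 + n))
(-20491 + Z(P(-12), M)) - 5126/z = (-20491 + 104*(-1*178 - (2 - 12)² - 2*(2 - 12))/(1 + (2 - 12))) - 5126/(-10898) = (-20491 + 104*(-178 - 1*(-10)² - 2*(-10))/(1 - 10)) - 5126*(-1/10898) = (-20491 + 104*(-178 - 1*100 + 20)/(-9)) + 2563/5449 = (-20491 + 104*(-⅑)*(-178 - 100 + 20)) + 2563/5449 = (-20491 + 104*(-⅑)*(-258)) + 2563/5449 = (-20491 + 8944/3) + 2563/5449 = -52529/3 + 2563/5449 = -286222832/16347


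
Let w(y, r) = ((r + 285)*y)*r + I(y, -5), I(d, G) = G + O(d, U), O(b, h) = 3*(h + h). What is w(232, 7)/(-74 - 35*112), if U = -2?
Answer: -474191/3994 ≈ -118.73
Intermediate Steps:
O(b, h) = 6*h (O(b, h) = 3*(2*h) = 6*h)
I(d, G) = -12 + G (I(d, G) = G + 6*(-2) = G - 12 = -12 + G)
w(y, r) = -17 + r*y*(285 + r) (w(y, r) = ((r + 285)*y)*r + (-12 - 5) = ((285 + r)*y)*r - 17 = (y*(285 + r))*r - 17 = r*y*(285 + r) - 17 = -17 + r*y*(285 + r))
w(232, 7)/(-74 - 35*112) = (-17 + 232*7² + 285*7*232)/(-74 - 35*112) = (-17 + 232*49 + 462840)/(-74 - 3920) = (-17 + 11368 + 462840)/(-3994) = 474191*(-1/3994) = -474191/3994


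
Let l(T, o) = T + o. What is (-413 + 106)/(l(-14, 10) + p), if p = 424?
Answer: -307/420 ≈ -0.73095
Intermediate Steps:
(-413 + 106)/(l(-14, 10) + p) = (-413 + 106)/((-14 + 10) + 424) = -307/(-4 + 424) = -307/420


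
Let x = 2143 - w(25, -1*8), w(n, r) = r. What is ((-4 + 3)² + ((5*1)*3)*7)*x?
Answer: 228006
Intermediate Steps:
x = 2151 (x = 2143 - (-1)*8 = 2143 - 1*(-8) = 2143 + 8 = 2151)
((-4 + 3)² + ((5*1)*3)*7)*x = ((-4 + 3)² + ((5*1)*3)*7)*2151 = ((-1)² + (5*3)*7)*2151 = (1 + 15*7)*2151 = (1 + 105)*2151 = 106*2151 = 228006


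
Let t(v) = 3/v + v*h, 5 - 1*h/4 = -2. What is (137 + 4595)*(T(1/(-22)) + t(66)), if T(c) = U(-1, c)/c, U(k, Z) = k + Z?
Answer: 97391658/11 ≈ 8.8538e+6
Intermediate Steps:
U(k, Z) = Z + k
h = 28 (h = 20 - 4*(-2) = 20 + 8 = 28)
t(v) = 3/v + 28*v (t(v) = 3/v + v*28 = 3/v + 28*v)
T(c) = (-1 + c)/c (T(c) = (c - 1)/c = (-1 + c)/c)
(137 + 4595)*(T(1/(-22)) + t(66)) = (137 + 4595)*((-1 + 1/(-22))/(1/(-22)) + (3/66 + 28*66)) = 4732*((-1 - 1/22)/(-1/22) + (3*(1/66) + 1848)) = 4732*(-22*(-23/22) + (1/22 + 1848)) = 4732*(23 + 40657/22) = 4732*(41163/22) = 97391658/11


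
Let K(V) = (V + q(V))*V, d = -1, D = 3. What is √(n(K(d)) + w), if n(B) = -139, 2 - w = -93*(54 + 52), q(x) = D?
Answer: √9721 ≈ 98.595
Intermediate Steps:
q(x) = 3
w = 9860 (w = 2 - (-93)*(54 + 52) = 2 - (-93)*106 = 2 - 1*(-9858) = 2 + 9858 = 9860)
K(V) = V*(3 + V) (K(V) = (V + 3)*V = (3 + V)*V = V*(3 + V))
√(n(K(d)) + w) = √(-139 + 9860) = √9721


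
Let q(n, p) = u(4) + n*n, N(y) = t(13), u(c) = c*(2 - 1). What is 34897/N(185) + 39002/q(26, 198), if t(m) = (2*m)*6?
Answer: 931696/3315 ≈ 281.05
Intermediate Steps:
u(c) = c (u(c) = c*1 = c)
t(m) = 12*m
N(y) = 156 (N(y) = 12*13 = 156)
q(n, p) = 4 + n**2 (q(n, p) = 4 + n*n = 4 + n**2)
34897/N(185) + 39002/q(26, 198) = 34897/156 + 39002/(4 + 26**2) = 34897*(1/156) + 39002/(4 + 676) = 34897/156 + 39002/680 = 34897/156 + 39002*(1/680) = 34897/156 + 19501/340 = 931696/3315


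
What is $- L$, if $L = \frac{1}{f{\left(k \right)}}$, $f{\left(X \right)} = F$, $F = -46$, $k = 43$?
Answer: $\frac{1}{46} \approx 0.021739$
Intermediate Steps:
$f{\left(X \right)} = -46$
$L = - \frac{1}{46}$ ($L = \frac{1}{-46} = - \frac{1}{46} \approx -0.021739$)
$- L = \left(-1\right) \left(- \frac{1}{46}\right) = \frac{1}{46}$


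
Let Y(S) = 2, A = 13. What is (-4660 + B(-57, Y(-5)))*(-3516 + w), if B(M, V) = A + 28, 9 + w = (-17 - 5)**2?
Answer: 14046379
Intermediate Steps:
w = 475 (w = -9 + (-17 - 5)**2 = -9 + (-22)**2 = -9 + 484 = 475)
B(M, V) = 41 (B(M, V) = 13 + 28 = 41)
(-4660 + B(-57, Y(-5)))*(-3516 + w) = (-4660 + 41)*(-3516 + 475) = -4619*(-3041) = 14046379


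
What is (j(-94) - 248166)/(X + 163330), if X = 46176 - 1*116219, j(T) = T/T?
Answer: -248165/93287 ≈ -2.6602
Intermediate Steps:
j(T) = 1
X = -70043 (X = 46176 - 116219 = -70043)
(j(-94) - 248166)/(X + 163330) = (1 - 248166)/(-70043 + 163330) = -248165/93287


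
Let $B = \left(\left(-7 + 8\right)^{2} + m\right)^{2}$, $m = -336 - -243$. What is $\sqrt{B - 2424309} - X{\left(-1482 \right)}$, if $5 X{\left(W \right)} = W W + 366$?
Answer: $-439338 + i \sqrt{2415845} \approx -4.3934 \cdot 10^{5} + 1554.3 i$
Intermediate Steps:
$X{\left(W \right)} = \frac{366}{5} + \frac{W^{2}}{5}$ ($X{\left(W \right)} = \frac{W W + 366}{5} = \frac{W^{2} + 366}{5} = \frac{366 + W^{2}}{5} = \frac{366}{5} + \frac{W^{2}}{5}$)
$m = -93$ ($m = -336 + 243 = -93$)
$B = 8464$ ($B = \left(\left(-7 + 8\right)^{2} - 93\right)^{2} = \left(1^{2} - 93\right)^{2} = \left(1 - 93\right)^{2} = \left(-92\right)^{2} = 8464$)
$\sqrt{B - 2424309} - X{\left(-1482 \right)} = \sqrt{8464 - 2424309} - \left(\frac{366}{5} + \frac{\left(-1482\right)^{2}}{5}\right) = \sqrt{-2415845} - \left(\frac{366}{5} + \frac{1}{5} \cdot 2196324\right) = i \sqrt{2415845} - \left(\frac{366}{5} + \frac{2196324}{5}\right) = i \sqrt{2415845} - 439338 = -439338 + i \sqrt{2415845}$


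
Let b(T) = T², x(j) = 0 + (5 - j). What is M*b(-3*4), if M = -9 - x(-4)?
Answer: -2592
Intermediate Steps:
x(j) = 5 - j
M = -18 (M = -9 - (5 - 1*(-4)) = -9 - (5 + 4) = -9 - 1*9 = -9 - 9 = -18)
M*b(-3*4) = -18*(-3*4)² = -18*(-12)² = -18*144 = -2592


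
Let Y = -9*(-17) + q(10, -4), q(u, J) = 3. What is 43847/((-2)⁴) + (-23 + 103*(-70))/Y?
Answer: 560367/208 ≈ 2694.1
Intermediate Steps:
Y = 156 (Y = -9*(-17) + 3 = 153 + 3 = 156)
43847/((-2)⁴) + (-23 + 103*(-70))/Y = 43847/((-2)⁴) + (-23 + 103*(-70))/156 = 43847/16 + (-23 - 7210)*(1/156) = 43847*(1/16) - 7233*1/156 = 43847/16 - 2411/52 = 560367/208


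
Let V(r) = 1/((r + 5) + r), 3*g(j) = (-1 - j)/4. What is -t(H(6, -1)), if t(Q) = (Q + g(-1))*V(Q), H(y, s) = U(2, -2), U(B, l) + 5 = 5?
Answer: 0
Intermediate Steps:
U(B, l) = 0 (U(B, l) = -5 + 5 = 0)
H(y, s) = 0
g(j) = -1/12 - j/12 (g(j) = ((-1 - j)/4)/3 = ((-1 - j)*(¼))/3 = (-¼ - j/4)/3 = -1/12 - j/12)
V(r) = 1/(5 + 2*r) (V(r) = 1/((5 + r) + r) = 1/(5 + 2*r))
t(Q) = Q/(5 + 2*Q) (t(Q) = (Q + (-1/12 - 1/12*(-1)))/(5 + 2*Q) = (Q + (-1/12 + 1/12))/(5 + 2*Q) = (Q + 0)/(5 + 2*Q) = Q/(5 + 2*Q))
-t(H(6, -1)) = -0/(5 + 2*0) = -0/(5 + 0) = -0/5 = -1*0 = 0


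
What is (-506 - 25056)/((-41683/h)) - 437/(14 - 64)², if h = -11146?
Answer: -712303345471/104207500 ≈ -6835.4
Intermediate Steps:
(-506 - 25056)/((-41683/h)) - 437/(14 - 64)² = (-506 - 25056)/((-41683/(-11146))) - 437/(14 - 64)² = -25562/((-41683*(-1/11146))) - 437/((-50)²) = -25562/41683/11146 - 437/2500 = -25562*11146/41683 - 437*1/2500 = -284914052/41683 - 437/2500 = -712303345471/104207500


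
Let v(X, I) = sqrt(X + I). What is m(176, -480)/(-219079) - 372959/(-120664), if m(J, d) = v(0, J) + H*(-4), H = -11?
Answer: 81702175545/26434948456 - 4*sqrt(11)/219079 ≈ 3.0906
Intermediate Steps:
v(X, I) = sqrt(I + X)
m(J, d) = 44 + sqrt(J) (m(J, d) = sqrt(J + 0) - 11*(-4) = sqrt(J) + 44 = 44 + sqrt(J))
m(176, -480)/(-219079) - 372959/(-120664) = (44 + sqrt(176))/(-219079) - 372959/(-120664) = (44 + 4*sqrt(11))*(-1/219079) - 372959*(-1/120664) = (-44/219079 - 4*sqrt(11)/219079) + 372959/120664 = 81702175545/26434948456 - 4*sqrt(11)/219079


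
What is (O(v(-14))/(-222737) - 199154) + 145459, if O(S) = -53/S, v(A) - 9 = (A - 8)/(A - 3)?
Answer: -2092976061724/38978975 ≈ -53695.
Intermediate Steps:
v(A) = 9 + (-8 + A)/(-3 + A) (v(A) = 9 + (A - 8)/(A - 3) = 9 + (-8 + A)/(-3 + A))
(O(v(-14))/(-222737) - 199154) + 145459 = (-53*(-3 - 14)/(5*(-7 + 2*(-14)))/(-222737) - 199154) + 145459 = (-53*(-17/(5*(-7 - 28)))*(-1/222737) - 199154) + 145459 = (-53/(5*(-1/17)*(-35))*(-1/222737) - 199154) + 145459 = (-53/175/17*(-1/222737) - 199154) + 145459 = (-53*17/175*(-1/222737) - 199154) + 145459 = (-901/175*(-1/222737) - 199154) + 145459 = (901/38978975 - 199154) + 145459 = -7762818786249/38978975 + 145459 = -2092976061724/38978975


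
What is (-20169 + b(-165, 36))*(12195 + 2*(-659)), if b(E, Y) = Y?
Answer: -218986641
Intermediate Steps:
(-20169 + b(-165, 36))*(12195 + 2*(-659)) = (-20169 + 36)*(12195 + 2*(-659)) = -20133*(12195 - 1318) = -20133*10877 = -218986641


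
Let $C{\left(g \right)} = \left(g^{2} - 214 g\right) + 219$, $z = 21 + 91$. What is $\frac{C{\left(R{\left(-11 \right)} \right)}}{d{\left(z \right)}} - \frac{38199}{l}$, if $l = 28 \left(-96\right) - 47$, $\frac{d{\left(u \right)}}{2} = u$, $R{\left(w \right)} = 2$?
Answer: $\frac{7995901}{612640} \approx 13.052$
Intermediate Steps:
$z = 112$
$d{\left(u \right)} = 2 u$
$C{\left(g \right)} = 219 + g^{2} - 214 g$
$l = -2735$ ($l = -2688 - 47 = -2735$)
$\frac{C{\left(R{\left(-11 \right)} \right)}}{d{\left(z \right)}} - \frac{38199}{l} = \frac{219 + 2^{2} - 428}{2 \cdot 112} - \frac{38199}{-2735} = \frac{219 + 4 - 428}{224} - - \frac{38199}{2735} = \left(-205\right) \frac{1}{224} + \frac{38199}{2735} = - \frac{205}{224} + \frac{38199}{2735} = \frac{7995901}{612640}$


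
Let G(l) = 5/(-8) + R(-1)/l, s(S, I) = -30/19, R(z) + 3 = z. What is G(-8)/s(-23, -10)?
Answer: 19/240 ≈ 0.079167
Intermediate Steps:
R(z) = -3 + z
s(S, I) = -30/19 (s(S, I) = -30*1/19 = -30/19)
G(l) = -5/8 - 4/l (G(l) = 5/(-8) + (-3 - 1)/l = 5*(-⅛) - 4/l = -5/8 - 4/l)
G(-8)/s(-23, -10) = (-5/8 - 4/(-8))/(-30/19) = (-5/8 - 4*(-⅛))*(-19/30) = (-5/8 + ½)*(-19/30) = -⅛*(-19/30) = 19/240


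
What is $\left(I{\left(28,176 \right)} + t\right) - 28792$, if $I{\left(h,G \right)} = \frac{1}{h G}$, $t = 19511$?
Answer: $- \frac{45736767}{4928} \approx -9281.0$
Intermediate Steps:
$I{\left(h,G \right)} = \frac{1}{G h}$
$\left(I{\left(28,176 \right)} + t\right) - 28792 = \left(\frac{1}{176 \cdot 28} + 19511\right) - 28792 = \left(\frac{1}{176} \cdot \frac{1}{28} + 19511\right) - 28792 = \left(\frac{1}{4928} + 19511\right) - 28792 = \frac{96150209}{4928} - 28792 = - \frac{45736767}{4928}$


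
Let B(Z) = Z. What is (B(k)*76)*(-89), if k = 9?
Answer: -60876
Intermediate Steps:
(B(k)*76)*(-89) = (9*76)*(-89) = 684*(-89) = -60876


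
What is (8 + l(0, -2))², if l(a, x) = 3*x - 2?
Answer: 0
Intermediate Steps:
l(a, x) = -2 + 3*x
(8 + l(0, -2))² = (8 + (-2 + 3*(-2)))² = (8 + (-2 - 6))² = (8 - 8)² = 0² = 0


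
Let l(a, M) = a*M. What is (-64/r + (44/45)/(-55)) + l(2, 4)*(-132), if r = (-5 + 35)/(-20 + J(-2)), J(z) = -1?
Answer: -227524/225 ≈ -1011.2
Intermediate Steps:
l(a, M) = M*a
r = -10/7 (r = (-5 + 35)/(-20 - 1) = 30/(-21) = 30*(-1/21) = -10/7 ≈ -1.4286)
(-64/r + (44/45)/(-55)) + l(2, 4)*(-132) = (-64/(-10/7) + (44/45)/(-55)) + (4*2)*(-132) = (-64*(-7/10) + (44*(1/45))*(-1/55)) + 8*(-132) = (224/5 + (44/45)*(-1/55)) - 1056 = (224/5 - 4/225) - 1056 = 10076/225 - 1056 = -227524/225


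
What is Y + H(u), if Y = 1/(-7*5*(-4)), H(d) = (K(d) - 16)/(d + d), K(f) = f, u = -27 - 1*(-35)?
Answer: -69/140 ≈ -0.49286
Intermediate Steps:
u = 8 (u = -27 + 35 = 8)
H(d) = (-16 + d)/(2*d) (H(d) = (d - 16)/(d + d) = (-16 + d)/((2*d)) = (-16 + d)*(1/(2*d)) = (-16 + d)/(2*d))
Y = 1/140 (Y = 1/(-35*(-4)) = 1/140 ≈ 0.0071429)
Y + H(u) = 1/140 + (½)*(-16 + 8)/8 = 1/140 + (½)*(⅛)*(-8) = 1/140 - ½ = -69/140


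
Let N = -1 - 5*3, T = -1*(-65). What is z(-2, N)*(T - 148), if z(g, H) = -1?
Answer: 83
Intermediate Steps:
T = 65
N = -16 (N = -1 - 15 = -16)
z(-2, N)*(T - 148) = -(65 - 148) = -1*(-83) = 83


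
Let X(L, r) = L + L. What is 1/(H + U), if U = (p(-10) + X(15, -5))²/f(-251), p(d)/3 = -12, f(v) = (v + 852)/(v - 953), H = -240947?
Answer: -601/144852491 ≈ -4.1490e-6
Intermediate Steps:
f(v) = (852 + v)/(-953 + v)
p(d) = -36 (p(d) = 3*(-12) = -36)
X(L, r) = 2*L
U = -43344/601 (U = (-36 + 2*15)²/(((852 - 251)/(-953 - 251))) = (-36 + 30)²/((601/(-1204))) = (-6)²/((-1/1204*601)) = 36/(-601/1204) = 36*(-1204/601) = -43344/601 ≈ -72.120)
1/(H + U) = 1/(-240947 - 43344/601) = 1/(-144852491/601) = -601/144852491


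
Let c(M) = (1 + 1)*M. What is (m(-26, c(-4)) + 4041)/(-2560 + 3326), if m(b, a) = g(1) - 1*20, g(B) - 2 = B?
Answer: 2012/383 ≈ 5.2533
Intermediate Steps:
g(B) = 2 + B
c(M) = 2*M
m(b, a) = -17 (m(b, a) = (2 + 1) - 1*20 = 3 - 20 = -17)
(m(-26, c(-4)) + 4041)/(-2560 + 3326) = (-17 + 4041)/(-2560 + 3326) = 4024/766 = 4024*(1/766) = 2012/383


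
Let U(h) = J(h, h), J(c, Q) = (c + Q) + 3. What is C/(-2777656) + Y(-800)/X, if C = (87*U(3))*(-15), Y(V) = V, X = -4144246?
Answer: 25448147035/5755644883688 ≈ 0.0044214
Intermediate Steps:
J(c, Q) = 3 + Q + c (J(c, Q) = (Q + c) + 3 = 3 + Q + c)
U(h) = 3 + 2*h (U(h) = 3 + h + h = 3 + 2*h)
C = -11745 (C = (87*(3 + 2*3))*(-15) = (87*(3 + 6))*(-15) = (87*9)*(-15) = 783*(-15) = -11745)
C/(-2777656) + Y(-800)/X = -11745/(-2777656) - 800/(-4144246) = -11745*(-1/2777656) - 800*(-1/4144246) = 11745/2777656 + 400/2072123 = 25448147035/5755644883688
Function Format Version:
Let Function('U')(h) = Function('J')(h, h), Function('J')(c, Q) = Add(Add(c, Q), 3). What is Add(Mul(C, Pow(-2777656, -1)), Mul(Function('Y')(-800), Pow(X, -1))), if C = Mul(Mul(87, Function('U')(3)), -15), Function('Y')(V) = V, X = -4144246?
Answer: Rational(25448147035, 5755644883688) ≈ 0.0044214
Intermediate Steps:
Function('J')(c, Q) = Add(3, Q, c) (Function('J')(c, Q) = Add(Add(Q, c), 3) = Add(3, Q, c))
Function('U')(h) = Add(3, Mul(2, h)) (Function('U')(h) = Add(3, h, h) = Add(3, Mul(2, h)))
C = -11745 (C = Mul(Mul(87, Add(3, Mul(2, 3))), -15) = Mul(Mul(87, Add(3, 6)), -15) = Mul(Mul(87, 9), -15) = Mul(783, -15) = -11745)
Add(Mul(C, Pow(-2777656, -1)), Mul(Function('Y')(-800), Pow(X, -1))) = Add(Mul(-11745, Pow(-2777656, -1)), Mul(-800, Pow(-4144246, -1))) = Add(Mul(-11745, Rational(-1, 2777656)), Mul(-800, Rational(-1, 4144246))) = Add(Rational(11745, 2777656), Rational(400, 2072123)) = Rational(25448147035, 5755644883688)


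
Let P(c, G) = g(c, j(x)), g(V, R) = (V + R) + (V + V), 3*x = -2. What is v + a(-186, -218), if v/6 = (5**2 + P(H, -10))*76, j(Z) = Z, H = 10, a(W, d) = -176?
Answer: 24600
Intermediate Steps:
x = -2/3 (x = (1/3)*(-2) = -2/3 ≈ -0.66667)
g(V, R) = R + 3*V (g(V, R) = (R + V) + 2*V = R + 3*V)
P(c, G) = -2/3 + 3*c
v = 24776 (v = 6*((5**2 + (-2/3 + 3*10))*76) = 6*((25 + (-2/3 + 30))*76) = 6*((25 + 88/3)*76) = 6*((163/3)*76) = 6*(12388/3) = 24776)
v + a(-186, -218) = 24776 - 176 = 24600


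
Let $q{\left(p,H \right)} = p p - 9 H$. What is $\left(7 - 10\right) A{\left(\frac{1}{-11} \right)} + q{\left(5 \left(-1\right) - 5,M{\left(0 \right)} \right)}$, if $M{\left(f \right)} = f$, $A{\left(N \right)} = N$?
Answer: $\frac{1103}{11} \approx 100.27$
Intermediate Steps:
$q{\left(p,H \right)} = p^{2} - 9 H$
$\left(7 - 10\right) A{\left(\frac{1}{-11} \right)} + q{\left(5 \left(-1\right) - 5,M{\left(0 \right)} \right)} = \frac{7 - 10}{-11} + \left(\left(5 \left(-1\right) - 5\right)^{2} - 0\right) = \left(7 - 10\right) \left(- \frac{1}{11}\right) + \left(\left(-5 - 5\right)^{2} + 0\right) = \left(-3\right) \left(- \frac{1}{11}\right) + \left(\left(-10\right)^{2} + 0\right) = \frac{3}{11} + \left(100 + 0\right) = \frac{3}{11} + 100 = \frac{1103}{11}$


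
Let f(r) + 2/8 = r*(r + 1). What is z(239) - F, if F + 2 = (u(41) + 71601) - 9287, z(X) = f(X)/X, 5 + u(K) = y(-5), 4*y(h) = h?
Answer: -29667429/478 ≈ -62066.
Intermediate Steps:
y(h) = h/4
u(K) = -25/4 (u(K) = -5 + (1/4)*(-5) = -5 - 5/4 = -25/4)
f(r) = -1/4 + r*(1 + r) (f(r) = -1/4 + r*(r + 1) = -1/4 + r*(1 + r))
z(X) = (-1/4 + X + X**2)/X
F = 249223/4 (F = -2 + ((-25/4 + 71601) - 9287) = -2 + (286379/4 - 9287) = -2 + 249231/4 = 249223/4 ≈ 62306.)
z(239) - F = (1 + 239 - 1/4/239) - 1*249223/4 = (1 + 239 - 1/4*1/239) - 249223/4 = (1 + 239 - 1/956) - 249223/4 = 229439/956 - 249223/4 = -29667429/478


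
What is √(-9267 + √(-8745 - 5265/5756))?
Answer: √(-76757486028 + 2878*I*√72441396915)/2878 ≈ 0.48573 + 96.266*I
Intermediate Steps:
√(-9267 + √(-8745 - 5265/5756)) = √(-9267 + √(-50341485/5756)) = √(-9267 + I*√72441396915/2878)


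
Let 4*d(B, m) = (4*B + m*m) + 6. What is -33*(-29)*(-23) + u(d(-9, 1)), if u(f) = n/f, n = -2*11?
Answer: -638231/29 ≈ -22008.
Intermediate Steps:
d(B, m) = 3/2 + B + m²/4 (d(B, m) = ((4*B + m*m) + 6)/4 = ((4*B + m²) + 6)/4 = ((m² + 4*B) + 6)/4 = (6 + m² + 4*B)/4 = 3/2 + B + m²/4)
n = -22
u(f) = -22/f
-33*(-29)*(-23) + u(d(-9, 1)) = -33*(-29)*(-23) - 22/(3/2 - 9 + (¼)*1²) = 957*(-23) - 22/(3/2 - 9 + (¼)*1) = -22011 - 22/(3/2 - 9 + ¼) = -22011 - 22/(-29/4) = -22011 - 22*(-4/29) = -22011 + 88/29 = -638231/29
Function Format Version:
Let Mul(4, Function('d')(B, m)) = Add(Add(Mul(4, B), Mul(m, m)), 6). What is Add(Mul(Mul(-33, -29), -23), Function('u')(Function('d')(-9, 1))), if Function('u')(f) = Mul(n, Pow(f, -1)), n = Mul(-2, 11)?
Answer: Rational(-638231, 29) ≈ -22008.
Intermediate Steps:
Function('d')(B, m) = Add(Rational(3, 2), B, Mul(Rational(1, 4), Pow(m, 2))) (Function('d')(B, m) = Mul(Rational(1, 4), Add(Add(Mul(4, B), Mul(m, m)), 6)) = Mul(Rational(1, 4), Add(Add(Mul(4, B), Pow(m, 2)), 6)) = Mul(Rational(1, 4), Add(Add(Pow(m, 2), Mul(4, B)), 6)) = Mul(Rational(1, 4), Add(6, Pow(m, 2), Mul(4, B))) = Add(Rational(3, 2), B, Mul(Rational(1, 4), Pow(m, 2))))
n = -22
Function('u')(f) = Mul(-22, Pow(f, -1))
Add(Mul(Mul(-33, -29), -23), Function('u')(Function('d')(-9, 1))) = Add(Mul(Mul(-33, -29), -23), Mul(-22, Pow(Add(Rational(3, 2), -9, Mul(Rational(1, 4), Pow(1, 2))), -1))) = Add(Mul(957, -23), Mul(-22, Pow(Add(Rational(3, 2), -9, Mul(Rational(1, 4), 1)), -1))) = Add(-22011, Mul(-22, Pow(Add(Rational(3, 2), -9, Rational(1, 4)), -1))) = Add(-22011, Mul(-22, Pow(Rational(-29, 4), -1))) = Add(-22011, Mul(-22, Rational(-4, 29))) = Add(-22011, Rational(88, 29)) = Rational(-638231, 29)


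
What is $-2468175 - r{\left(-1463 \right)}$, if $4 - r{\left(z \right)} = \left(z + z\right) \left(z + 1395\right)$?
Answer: $-2269211$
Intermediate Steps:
$r{\left(z \right)} = 4 - 2 z \left(1395 + z\right)$ ($r{\left(z \right)} = 4 - \left(z + z\right) \left(z + 1395\right) = 4 - 2 z \left(1395 + z\right)$)
$-2468175 - r{\left(-1463 \right)} = -2468175 - \left(4 - -4081770 - 2 \left(-1463\right)^{2}\right) = -2468175 - \left(4 + 4081770 - 4280738\right) = -2468175 - -198964 = -2468175 + 198964 = -2269211$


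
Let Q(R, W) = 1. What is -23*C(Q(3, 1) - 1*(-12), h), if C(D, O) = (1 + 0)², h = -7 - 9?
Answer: -23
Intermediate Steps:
h = -16
C(D, O) = 1 (C(D, O) = 1² = 1)
-23*C(Q(3, 1) - 1*(-12), h) = -23*1 = -23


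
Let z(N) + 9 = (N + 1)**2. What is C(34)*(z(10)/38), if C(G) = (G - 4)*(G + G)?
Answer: 114240/19 ≈ 6012.6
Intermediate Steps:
z(N) = -9 + (1 + N)**2 (z(N) = -9 + (N + 1)**2 = -9 + (1 + N)**2)
C(G) = 2*G*(-4 + G) (C(G) = (-4 + G)*(2*G) = 2*G*(-4 + G))
C(34)*(z(10)/38) = (2*34*(-4 + 34))*((-9 + (1 + 10)**2)/38) = (2*34*30)*((-9 + 11**2)*(1/38)) = 2040*((-9 + 121)*(1/38)) = 2040*(112*(1/38)) = 2040*(56/19) = 114240/19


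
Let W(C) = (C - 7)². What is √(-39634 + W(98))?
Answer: I*√31353 ≈ 177.07*I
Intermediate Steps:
W(C) = (-7 + C)²
√(-39634 + W(98)) = √(-39634 + (-7 + 98)²) = √(-39634 + 91²) = √(-39634 + 8281) = √(-31353) = I*√31353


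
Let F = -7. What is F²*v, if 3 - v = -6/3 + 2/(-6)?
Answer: 784/3 ≈ 261.33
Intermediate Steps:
v = 16/3 (v = 3 - (-6/3 + 2/(-6)) = 3 - (-6*⅓ + 2*(-⅙)) = 3 - (-2 - ⅓) = 3 - 1*(-7/3) = 3 + 7/3 = 16/3 ≈ 5.3333)
F²*v = (-7)²*(16/3) = 49*(16/3) = 784/3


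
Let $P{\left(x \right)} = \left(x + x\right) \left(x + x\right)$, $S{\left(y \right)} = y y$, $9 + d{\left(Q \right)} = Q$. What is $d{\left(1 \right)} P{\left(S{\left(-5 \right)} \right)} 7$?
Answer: $-140000$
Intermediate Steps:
$d{\left(Q \right)} = -9 + Q$
$S{\left(y \right)} = y^{2}$
$P{\left(x \right)} = 4 x^{2}$ ($P{\left(x \right)} = 2 x 2 x = 4 x^{2}$)
$d{\left(1 \right)} P{\left(S{\left(-5 \right)} \right)} 7 = \left(-9 + 1\right) 4 \left(\left(-5\right)^{2}\right)^{2} \cdot 7 = - 8 \cdot 4 \cdot 25^{2} \cdot 7 = - 8 \cdot 4 \cdot 625 \cdot 7 = \left(-8\right) 2500 \cdot 7 = \left(-20000\right) 7 = -140000$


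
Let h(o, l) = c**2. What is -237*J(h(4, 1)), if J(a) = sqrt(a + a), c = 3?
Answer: -711*sqrt(2) ≈ -1005.5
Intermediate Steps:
h(o, l) = 9 (h(o, l) = 3**2 = 9)
J(a) = sqrt(2)*sqrt(a) (J(a) = sqrt(2*a) = sqrt(2)*sqrt(a))
-237*J(h(4, 1)) = -237*sqrt(2)*sqrt(9) = -237*sqrt(2)*3 = -711*sqrt(2)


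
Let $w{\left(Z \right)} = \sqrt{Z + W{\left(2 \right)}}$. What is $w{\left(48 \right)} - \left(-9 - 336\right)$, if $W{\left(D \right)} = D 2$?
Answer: $345 + 2 \sqrt{13} \approx 352.21$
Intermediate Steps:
$W{\left(D \right)} = 2 D$
$w{\left(Z \right)} = \sqrt{4 + Z}$ ($w{\left(Z \right)} = \sqrt{Z + 2 \cdot 2} = \sqrt{Z + 4} = \sqrt{4 + Z}$)
$w{\left(48 \right)} - \left(-9 - 336\right) = \sqrt{4 + 48} - \left(-9 - 336\right) = \sqrt{52} - \left(-9 - 336\right) = 2 \sqrt{13} - -345 = 2 \sqrt{13} + 345 = 345 + 2 \sqrt{13}$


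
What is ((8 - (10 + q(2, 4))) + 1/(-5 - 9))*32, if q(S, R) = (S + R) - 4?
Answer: -912/7 ≈ -130.29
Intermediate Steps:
q(S, R) = -4 + R + S (q(S, R) = (R + S) - 4 = -4 + R + S)
((8 - (10 + q(2, 4))) + 1/(-5 - 9))*32 = ((8 - (10 + (-4 + 4 + 2))) + 1/(-5 - 9))*32 = ((8 - (10 + 2)) + 1/(-14))*32 = ((8 - 1*12) - 1/14)*32 = ((8 - 12) - 1/14)*32 = (-4 - 1/14)*32 = -57/14*32 = -912/7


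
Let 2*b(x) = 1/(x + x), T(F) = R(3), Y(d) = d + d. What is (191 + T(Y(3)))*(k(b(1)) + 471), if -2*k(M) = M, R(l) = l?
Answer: 365399/4 ≈ 91350.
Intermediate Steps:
Y(d) = 2*d
T(F) = 3
b(x) = 1/(4*x) (b(x) = 1/(2*(x + x)) = 1/(2*((2*x))) = (1/(2*x))/2 = 1/(4*x))
k(M) = -M/2
(191 + T(Y(3)))*(k(b(1)) + 471) = (191 + 3)*(-1/(8*1) + 471) = 194*(-1/8 + 471) = 194*(-½*¼ + 471) = 194*(-⅛ + 471) = 194*(3767/8) = 365399/4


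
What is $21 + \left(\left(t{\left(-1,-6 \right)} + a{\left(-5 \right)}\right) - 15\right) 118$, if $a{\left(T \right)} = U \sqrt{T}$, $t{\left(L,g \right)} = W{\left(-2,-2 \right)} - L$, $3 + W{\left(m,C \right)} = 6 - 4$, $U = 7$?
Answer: $-1749 + 826 i \sqrt{5} \approx -1749.0 + 1847.0 i$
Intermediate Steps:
$W{\left(m,C \right)} = -1$ ($W{\left(m,C \right)} = -3 + \left(6 - 4\right) = -3 + 2 = -1$)
$t{\left(L,g \right)} = -1 - L$
$a{\left(T \right)} = 7 \sqrt{T}$
$21 + \left(\left(t{\left(-1,-6 \right)} + a{\left(-5 \right)}\right) - 15\right) 118 = 21 + \left(\left(\left(-1 - -1\right) + 7 \sqrt{-5}\right) - 15\right) 118 = 21 + \left(\left(\left(-1 + 1\right) + 7 i \sqrt{5}\right) - 15\right) 118 = 21 + \left(\left(0 + 7 i \sqrt{5}\right) - 15\right) 118 = 21 + \left(7 i \sqrt{5} - 15\right) 118 = 21 + \left(-15 + 7 i \sqrt{5}\right) 118 = 21 - \left(1770 - 826 i \sqrt{5}\right) = -1749 + 826 i \sqrt{5}$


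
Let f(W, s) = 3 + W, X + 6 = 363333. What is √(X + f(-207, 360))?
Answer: 9*√4483 ≈ 602.60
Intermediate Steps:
X = 363327 (X = -6 + 363333 = 363327)
√(X + f(-207, 360)) = √(363327 + (3 - 207)) = √(363327 - 204) = √363123 = 9*√4483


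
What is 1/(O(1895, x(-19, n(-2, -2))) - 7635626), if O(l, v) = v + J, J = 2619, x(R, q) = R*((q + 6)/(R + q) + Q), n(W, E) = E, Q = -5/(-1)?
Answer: -21/160295066 ≈ -1.3101e-7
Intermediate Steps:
Q = 5 (Q = -5*(-1) = 5)
x(R, q) = R*(5 + (6 + q)/(R + q)) (x(R, q) = R*((q + 6)/(R + q) + 5) = R*((6 + q)/(R + q) + 5) = R*(5 + (6 + q)/(R + q)))
O(l, v) = 2619 + v (O(l, v) = v + 2619 = 2619 + v)
1/(O(1895, x(-19, n(-2, -2))) - 7635626) = 1/((2619 - 19*(6 + 5*(-19) + 6*(-2))/(-19 - 2)) - 7635626) = 1/((2619 - 19*(6 - 95 - 12)/(-21)) - 7635626) = 1/((2619 - 19*(-1/21)*(-101)) - 7635626) = 1/((2619 - 1919/21) - 7635626) = 1/(53080/21 - 7635626) = 1/(-160295066/21) = -21/160295066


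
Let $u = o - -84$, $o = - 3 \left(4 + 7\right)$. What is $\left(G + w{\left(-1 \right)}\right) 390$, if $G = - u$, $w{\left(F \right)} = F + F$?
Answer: $-20670$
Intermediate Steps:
$o = -33$ ($o = \left(-3\right) 11 = -33$)
$w{\left(F \right)} = 2 F$
$u = 51$ ($u = -33 - -84 = -33 + 84 = 51$)
$G = -51$ ($G = \left(-1\right) 51 = -51$)
$\left(G + w{\left(-1 \right)}\right) 390 = \left(-51 + 2 \left(-1\right)\right) 390 = \left(-51 - 2\right) 390 = \left(-53\right) 390 = -20670$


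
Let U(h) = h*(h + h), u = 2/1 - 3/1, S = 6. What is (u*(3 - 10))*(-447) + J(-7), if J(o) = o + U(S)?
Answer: -3064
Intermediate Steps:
u = -1 (u = 2*1 - 3*1 = 2 - 3 = -1)
U(h) = 2*h**2 (U(h) = h*(2*h) = 2*h**2)
J(o) = 72 + o (J(o) = o + 2*6**2 = o + 2*36 = o + 72 = 72 + o)
(u*(3 - 10))*(-447) + J(-7) = -(3 - 10)*(-447) + (72 - 7) = -1*(-7)*(-447) + 65 = 7*(-447) + 65 = -3129 + 65 = -3064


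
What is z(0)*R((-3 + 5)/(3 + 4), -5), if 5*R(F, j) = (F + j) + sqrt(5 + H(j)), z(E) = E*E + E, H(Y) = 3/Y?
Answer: 0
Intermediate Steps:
z(E) = E + E**2 (z(E) = E**2 + E = E + E**2)
R(F, j) = F/5 + j/5 + sqrt(5 + 3/j)/5 (R(F, j) = ((F + j) + sqrt(5 + 3/j))/5 = (F + j + sqrt(5 + 3/j))/5 = F/5 + j/5 + sqrt(5 + 3/j)/5)
z(0)*R((-3 + 5)/(3 + 4), -5) = (0*(1 + 0))*(((-3 + 5)/(3 + 4))/5 + (1/5)*(-5) + sqrt((3 + 5*(-5))/(-5))/5) = (0*1)*((2/7)/5 - 1 + sqrt(-(3 - 25)/5)/5) = 0*((2*(1/7))/5 - 1 + sqrt(-1/5*(-22))/5) = 0*((1/5)*(2/7) - 1 + sqrt(22/5)/5) = 0*(2/35 - 1 + (sqrt(110)/5)/5) = 0*(2/35 - 1 + sqrt(110)/25) = 0*(-33/35 + sqrt(110)/25) = 0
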